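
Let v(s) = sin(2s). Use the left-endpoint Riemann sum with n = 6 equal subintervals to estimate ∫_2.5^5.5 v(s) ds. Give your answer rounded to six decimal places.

0.138051

Δs = (5.5 − 2.5)/6 = 0.5.
Left endpoints: 2.5, 3, 3.5, 4, 4.5, 5.
v(2.5) ≈ -0.958924, v(3) ≈ -0.279415, v(3.5) ≈ 0.656987, v(4) ≈ 0.989358, v(4.5) ≈ 0.412118, v(5) ≈ -0.544021.
Sum = Δs · [v(2.5) + v(3) + v(3.5) + ...].
Sum ≈ 0.138051.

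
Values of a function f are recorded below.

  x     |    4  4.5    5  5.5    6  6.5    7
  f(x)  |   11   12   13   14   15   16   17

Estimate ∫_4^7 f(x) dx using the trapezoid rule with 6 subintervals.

Δx = 0.5.
T_6 = (0.5/2)·[11 + 2·12 + 2·13 + 2·14 + 2·15 + 2·16 + 17] = 42.

42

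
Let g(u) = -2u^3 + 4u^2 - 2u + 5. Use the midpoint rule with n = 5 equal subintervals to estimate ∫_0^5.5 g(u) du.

Δu = (5.5 − 0)/5 = 1.1.
Midpoints: 0.55, 1.65, 2.75, 3.85, 4.95.
g(0.55) = 4.77725, g(1.65) = 3.60575, g(2.75) = -11.84375, g(3.85) = -57.54325, g(4.95) = -149.46475.
Sum = Δu · [g(0.55) + g(1.65) + g(2.75) + g(3.85) + g(4.95)].
Sum = -231.515625.

-231.515625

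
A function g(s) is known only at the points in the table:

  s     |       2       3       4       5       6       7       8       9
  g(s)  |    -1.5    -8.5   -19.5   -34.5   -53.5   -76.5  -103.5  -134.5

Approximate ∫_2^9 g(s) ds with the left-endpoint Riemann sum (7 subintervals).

-297.5

Δs = 1.
Sum = 1·[(-1.5) + (-8.5) + (-19.5) + (-34.5) + (-53.5) + (-76.5) + (-103.5)] = -297.5.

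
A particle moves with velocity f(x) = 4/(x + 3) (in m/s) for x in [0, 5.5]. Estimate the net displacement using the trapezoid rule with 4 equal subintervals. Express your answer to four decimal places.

Δx = (5.5 − 0)/4 = 1.375.
f(0) = 4/3, f(1.375) = 32/35, f(2.75) = 16/23, f(4.125) = 32/57, f(5.5) = 8/17.
T_4 = (Δx/2)·[f(x_0) + 2f(x_1) + 2f(x_2) + 2f(x_3) + f(x_4)].
Sum ≈ 4.2258.

4.2258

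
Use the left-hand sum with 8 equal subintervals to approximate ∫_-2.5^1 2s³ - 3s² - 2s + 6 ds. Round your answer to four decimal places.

-19.4312

Δs = (1 − (-2.5))/8 = 0.4375.
Left endpoints: -2.5, -2.0625, -1.625, -1.1875, -0.75, -0.3125, 0.125, 0.5625.
f(-2.5) = -39, f(-2.0625) = -41337/2048, f(-1.625) = -7.25390625, f(-1.1875) = 1629/2048, f(-0.75) = 4.96875, f(-0.3125) = 12843/2048, f(0.125) = 5.70703125, f(0.5625) = 8769/2048.
Sum = Δs · [f(-2.5) + f(-2.0625) + f(-1.625) + ...].
Sum ≈ -19.4312.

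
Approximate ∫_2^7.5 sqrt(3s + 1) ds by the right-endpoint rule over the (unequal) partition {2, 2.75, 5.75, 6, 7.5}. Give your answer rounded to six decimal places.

23.458286

Subinterval widths: 0.75, 3, 0.25, 1.5.
Right endpoints: 2.75, 5.75, 6, 7.5.
f(2.75) ≈ 3.041381, f(5.75) ≈ 4.272002, f(6) ≈ 4.358899, f(7.5) ≈ 4.847680.
Sum = Σ Δs_i · f(s_i).
Sum ≈ 23.458286.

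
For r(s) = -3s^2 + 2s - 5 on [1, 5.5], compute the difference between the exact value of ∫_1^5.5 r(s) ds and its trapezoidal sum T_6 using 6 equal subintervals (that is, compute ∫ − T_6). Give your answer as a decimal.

1.265625

Exact integral: ∫_1^5.5 r(s) ds = -158.625.
T_6 = -159.890625.
Error = -158.625 − (-159.890625) = 1.265625.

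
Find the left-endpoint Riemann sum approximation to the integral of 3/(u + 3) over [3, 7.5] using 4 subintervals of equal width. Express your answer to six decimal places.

Δu = (7.5 − 3)/4 = 1.125.
Left endpoints: 3, 4.125, 5.25, 6.375.
f(3) = 0.5, f(4.125) = 8/19, f(5.25) = 4/11, f(6.375) = 0.32.
Sum = Δu · [f(3) + f(4.125) + f(5.25) + f(6.375)].
Sum ≈ 1.805275.

1.805275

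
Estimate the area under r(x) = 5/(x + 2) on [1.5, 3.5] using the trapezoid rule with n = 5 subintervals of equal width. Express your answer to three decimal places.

2.263

Δx = (3.5 − 1.5)/5 = 0.4.
r(1.5) = 10/7, r(1.9) = 50/39, r(2.3) = 50/43, r(2.7) = 50/47, r(3.1) = 50/51, r(3.5) = 10/11.
T_5 = (Δx/2)·[r(x_0) + 2r(x_1) + ... + 2r(x_{4}) + r(x_5)].
Sum ≈ 2.263.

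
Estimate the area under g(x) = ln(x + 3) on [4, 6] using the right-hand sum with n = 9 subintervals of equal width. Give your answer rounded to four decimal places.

Δx = (6 − 4)/9 = 2/9.
Right endpoints: 38/9, 40/9, 14/3, 44/9, 46/9, 16/3, 50/9, 52/9, 6.
g(38/9) ≈ 1.9772, g(40/9) ≈ 2.0075, g(14/3) ≈ 2.0369, g(44/9) ≈ 2.0655, g(46/9) ≈ 2.0932, g(16/3) ≈ 2.1203, g(50/9) ≈ 2.1466, g(52/9) ≈ 2.1722, g(6) ≈ 2.1972.
Sum = Δx · [g(38/9) + g(40/9) + g(14/3) + ...].
Sum ≈ 4.1814.

4.1814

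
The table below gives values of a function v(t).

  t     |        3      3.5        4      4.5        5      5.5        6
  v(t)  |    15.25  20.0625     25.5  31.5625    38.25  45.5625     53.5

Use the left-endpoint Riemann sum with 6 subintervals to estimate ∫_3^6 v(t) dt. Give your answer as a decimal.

Δt = 0.5.
Sum = 0.5·[15.25 + 20.0625 + 25.5 + 31.5625 + 38.25 + 45.5625] = 88.09375.

88.09375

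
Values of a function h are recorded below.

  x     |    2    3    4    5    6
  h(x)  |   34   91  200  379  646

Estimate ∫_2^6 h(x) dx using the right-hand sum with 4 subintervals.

Δx = 1.
Sum = 1·[91 + 200 + 379 + 646] = 1316.

1316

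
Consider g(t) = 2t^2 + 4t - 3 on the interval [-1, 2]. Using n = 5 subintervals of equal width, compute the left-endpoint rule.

Δt = (2 − (-1))/5 = 0.6.
Left endpoints: -1, -0.4, 0.2, 0.8, 1.4.
g(-1) = -5, g(-0.4) = -4.28, g(0.2) = -2.12, g(0.8) = 1.48, g(1.4) = 6.52.
Sum = Δt · [g(-1) + g(-0.4) + g(0.2) + g(0.8) + g(1.4)].
Sum = -2.04.

-2.04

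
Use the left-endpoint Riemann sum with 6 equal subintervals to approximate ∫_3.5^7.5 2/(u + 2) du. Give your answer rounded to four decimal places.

1.1457

Δu = (7.5 − 3.5)/6 = 2/3.
Left endpoints: 3.5, 25/6, 29/6, 5.5, 37/6, 41/6.
f(3.5) = 4/11, f(25/6) = 12/37, f(29/6) = 12/41, f(5.5) = 4/15, f(37/6) = 12/49, f(41/6) = 12/53.
Sum = Δu · [f(3.5) + f(25/6) + f(29/6) + ...].
Sum ≈ 1.1457.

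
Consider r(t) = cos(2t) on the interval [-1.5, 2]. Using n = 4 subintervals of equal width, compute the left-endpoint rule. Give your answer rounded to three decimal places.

Δt = (2 − (-1.5))/4 = 0.875.
Left endpoints: -1.5, -0.625, 0.25, 1.125.
r(-1.5) ≈ -0.990, r(-0.625) ≈ 0.315, r(0.25) ≈ 0.878, r(1.125) ≈ -0.628.
Sum = Δt · [r(-1.5) + r(-0.625) + r(0.25) + r(1.125)].
Sum ≈ -0.372.

-0.372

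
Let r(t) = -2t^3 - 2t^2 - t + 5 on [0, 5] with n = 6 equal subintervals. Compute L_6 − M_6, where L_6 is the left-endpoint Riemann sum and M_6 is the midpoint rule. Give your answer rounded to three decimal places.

L_6 ≈ -266.08796.
M_6 ≈ -378.41435.
L_6 − M_6 ≈ 112.326.

112.326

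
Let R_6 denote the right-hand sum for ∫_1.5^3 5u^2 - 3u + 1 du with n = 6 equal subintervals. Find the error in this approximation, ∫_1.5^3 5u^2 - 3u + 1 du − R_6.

-3.734375

Exact integral: ∫_1.5^3 f(u) du = 30.75.
R_6 = 34.484375.
Error = 30.75 − 34.484375 = -3.734375.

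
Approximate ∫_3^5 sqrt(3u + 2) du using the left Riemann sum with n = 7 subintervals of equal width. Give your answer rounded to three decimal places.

Δu = (5 − 3)/7 = 2/7.
Left endpoints: 3, 23/7, 25/7, 27/7, 29/7, 31/7, 33/7.
f(3) ≈ 3.317, f(23/7) ≈ 3.443, f(25/7) ≈ 3.566, f(27/7) ≈ 3.684, f(29/7) ≈ 3.798, f(31/7) ≈ 3.910, f(33/7) ≈ 4.018.
Sum = Δu · [f(3) + f(23/7) + f(25/7) + ...].
Sum ≈ 7.353.

7.353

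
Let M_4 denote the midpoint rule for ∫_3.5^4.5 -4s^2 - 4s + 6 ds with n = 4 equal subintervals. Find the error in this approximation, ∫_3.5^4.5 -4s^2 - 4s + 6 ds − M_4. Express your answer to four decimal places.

-0.0208

Exact integral: ∫_3.5^4.5 f(s) ds ≈ -74.333333.
M_4 = -74.3125.
Error ≈ -74.333333 − (-74.3125) ≈ -0.0208.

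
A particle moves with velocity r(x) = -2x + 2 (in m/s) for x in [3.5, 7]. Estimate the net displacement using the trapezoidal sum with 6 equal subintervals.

Δx = (7 − 3.5)/6 = 7/12.
r(3.5) = -5, r(49/12) = -37/6, r(14/3) = -22/3, r(5.25) = -8.5, r(35/6) = -29/3, r(77/12) = -65/6, r(7) = -12.
T_6 = (Δx/2)·[r(x_0) + 2r(x_1) + ... + 2r(x_{5}) + r(x_6)].
Sum = -29.75.

-29.75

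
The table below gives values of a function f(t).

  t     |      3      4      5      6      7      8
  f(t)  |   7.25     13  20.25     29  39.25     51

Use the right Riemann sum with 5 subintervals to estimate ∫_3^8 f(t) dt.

Δt = 1.
Sum = 1·[13 + 20.25 + 29 + 39.25 + 51] = 152.5.

152.5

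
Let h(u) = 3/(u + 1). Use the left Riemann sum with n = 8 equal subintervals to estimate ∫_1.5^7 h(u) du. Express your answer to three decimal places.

Δu = (7 − 1.5)/8 = 0.6875.
Left endpoints: 1.5, 2.1875, 2.875, 3.5625, 4.25, 4.9375, 5.625, 6.3125.
h(1.5) = 1.2, h(2.1875) = 16/17, h(2.875) = 24/31, h(3.5625) = 48/73, h(4.25) = 4/7, h(4.9375) = 48/95, h(5.625) = 24/53, h(6.3125) = 16/39.
Sum = Δu · [h(1.5) + h(2.1875) + h(2.875) + ...].
Sum ≈ 3.790.

3.790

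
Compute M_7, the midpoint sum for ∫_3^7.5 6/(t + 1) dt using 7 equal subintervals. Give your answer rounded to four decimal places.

4.5176

Δt = (7.5 − 3)/7 = 9/14.
Midpoints: 93/28, 111/28, 129/28, 5.25, 165/28, 183/28, 201/28.
f(93/28) = 168/121, f(111/28) = 168/139, f(129/28) = 168/157, f(5.25) = 0.96, f(165/28) = 168/193, f(183/28) = 168/211, f(201/28) = 168/229.
Sum = Δt · [f(93/28) + f(111/28) + f(129/28) + ...].
Sum ≈ 4.5176.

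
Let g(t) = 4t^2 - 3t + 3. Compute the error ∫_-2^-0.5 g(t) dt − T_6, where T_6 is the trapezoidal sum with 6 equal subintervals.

Exact integral: ∫_-2^-0.5 g(t) dt = 20.625.
T_6 = 20.6875.
Error = 20.625 − 20.6875 = -0.0625.

-0.0625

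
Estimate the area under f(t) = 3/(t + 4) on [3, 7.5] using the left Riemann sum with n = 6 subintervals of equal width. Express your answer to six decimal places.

1.554003

Δt = (7.5 − 3)/6 = 0.75.
Left endpoints: 3, 3.75, 4.5, 5.25, 6, 6.75.
f(3) = 3/7, f(3.75) = 12/31, f(4.5) = 6/17, f(5.25) = 12/37, f(6) = 0.3, f(6.75) = 12/43.
Sum = Δt · [f(3) + f(3.75) + f(4.5) + ...].
Sum ≈ 1.554003.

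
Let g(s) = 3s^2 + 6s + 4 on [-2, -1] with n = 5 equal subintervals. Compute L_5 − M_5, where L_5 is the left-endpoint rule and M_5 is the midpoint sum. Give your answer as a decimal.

0.33

L_5 = 2.32.
M_5 = 1.99.
L_5 − M_5 = 0.33.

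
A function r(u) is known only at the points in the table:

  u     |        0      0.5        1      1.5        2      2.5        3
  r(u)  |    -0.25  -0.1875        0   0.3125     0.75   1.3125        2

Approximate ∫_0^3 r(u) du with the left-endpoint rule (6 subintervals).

Δu = 0.5.
Sum = 0.5·[(-0.25) + (-0.1875) + 0 + 0.3125 + 0.75 + 1.3125] = 0.96875.

0.96875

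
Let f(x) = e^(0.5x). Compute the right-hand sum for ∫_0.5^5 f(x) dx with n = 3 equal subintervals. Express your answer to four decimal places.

Δx = (5 − 0.5)/3 = 1.5.
Right endpoints: 2, 3.5, 5.
f(2) ≈ 2.7183, f(3.5) ≈ 5.7546, f(5) ≈ 12.1825.
Sum = Δx · [f(2) + f(3.5) + f(5)].
Sum ≈ 30.9831.

30.9831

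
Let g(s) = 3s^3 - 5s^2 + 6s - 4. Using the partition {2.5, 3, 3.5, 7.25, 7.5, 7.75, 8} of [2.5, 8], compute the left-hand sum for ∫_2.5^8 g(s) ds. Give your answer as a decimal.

1125.703125

Subinterval widths: 0.5, 0.5, 3.75, 0.25, 0.25, 0.25.
Left endpoints: 2.5, 3, 3.5, 7.25, 7.5, 7.75.
g(2.5) = 26.625, g(3) = 50, g(3.5) = 84.375, g(7.25) = 919.921875, g(7.5) = 1025.375, g(7.75) = 1138.640625.
Sum = Σ Δs_i · g(s_i).
Sum = 1125.703125.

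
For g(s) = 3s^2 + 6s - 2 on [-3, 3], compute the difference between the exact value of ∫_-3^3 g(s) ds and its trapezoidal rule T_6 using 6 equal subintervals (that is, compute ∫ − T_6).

Exact integral: ∫_-3^3 g(s) ds = 42.
T_6 = 45.
Error = 42 − 45 = -3.

-3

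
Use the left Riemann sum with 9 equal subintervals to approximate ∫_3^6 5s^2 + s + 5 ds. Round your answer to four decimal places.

320.7778

Δs = (6 − 3)/9 = 1/3.
Left endpoints: 3, 10/3, 11/3, 4, 13/3, 14/3, 5, 16/3, 17/3.
f(3) = 53, f(10/3) = 575/9, f(11/3) = 683/9, f(4) = 89, f(13/3) = 929/9, f(14/3) = 1067/9, f(5) = 135, f(16/3) = 1373/9, f(17/3) = 1541/9.
Sum = Δs · [f(3) + f(10/3) + f(11/3) + ...].
Sum ≈ 320.7778.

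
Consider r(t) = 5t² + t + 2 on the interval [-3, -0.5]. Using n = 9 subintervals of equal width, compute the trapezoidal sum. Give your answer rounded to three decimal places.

45.577

Δt = (-0.5 − (-3))/9 = 5/18.
r(-3) = 44, r(-49/18) = 11771/324, r(-22/9) = 2384/81, r(-13/6) = 839/36, r(-17/9) = 1454/81, r(-29/18) = 4331/324, r(-4/3) = 86/9, r(-19/18) = 2111/324, r(-7/9) = 344/81, r(-0.5) = 2.75.
T_9 = (Δt/2)·[r(t_0) + 2r(t_1) + ... + 2r(t_{8}) + r(t_9)].
Sum ≈ 45.577.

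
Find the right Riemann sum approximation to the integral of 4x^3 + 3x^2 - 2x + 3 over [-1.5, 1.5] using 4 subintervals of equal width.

24.46875

Δx = (1.5 − (-1.5))/4 = 0.75.
Right endpoints: -0.75, 0, 0.75, 1.5.
f(-0.75) = 4.5, f(0) = 3, f(0.75) = 4.875, f(1.5) = 20.25.
Sum = Δx · [f(-0.75) + f(0) + f(0.75) + f(1.5)].
Sum = 24.46875.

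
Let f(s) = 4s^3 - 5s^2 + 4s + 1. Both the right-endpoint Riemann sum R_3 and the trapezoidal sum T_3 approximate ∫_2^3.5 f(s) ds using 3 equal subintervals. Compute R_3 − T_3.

R_3 = 121.75.
T_3 = 95.6875.
R_3 − T_3 = 26.0625.

26.0625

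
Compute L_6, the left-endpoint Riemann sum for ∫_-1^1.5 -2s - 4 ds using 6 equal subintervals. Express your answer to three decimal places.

-10.208

Δs = (1.5 − (-1))/6 = 5/12.
Left endpoints: -1, -7/12, -1/6, 0.25, 2/3, 13/12.
f(-1) = -2, f(-7/12) = -17/6, f(-1/6) = -11/3, f(0.25) = -4.5, f(2/3) = -16/3, f(13/12) = -37/6.
Sum = Δs · [f(-1) + f(-7/12) + f(-1/6) + ...].
Sum ≈ -10.208.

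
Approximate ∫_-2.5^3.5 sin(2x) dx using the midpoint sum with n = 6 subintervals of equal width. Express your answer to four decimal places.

-0.2794

Δx = (3.5 − (-2.5))/6 = 1.
Midpoints: -2, -1, 0, 1, 2, 3.
f(-2) ≈ 0.7568, f(-1) ≈ -0.9093, f(0) ≈ 0.0000, f(1) ≈ 0.9093, f(2) ≈ -0.7568, f(3) ≈ -0.2794.
Sum = Δx · [f(-2) + f(-1) + f(0) + ...].
Sum ≈ -0.2794.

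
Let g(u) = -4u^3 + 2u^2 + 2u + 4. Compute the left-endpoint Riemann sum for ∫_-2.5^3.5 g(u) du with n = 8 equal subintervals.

34.5

Δu = (3.5 − (-2.5))/8 = 0.75.
Left endpoints: -2.5, -1.75, -1, -0.25, 0.5, 1.25, 2, 2.75.
g(-2.5) = 74, g(-1.75) = 28.0625, g(-1) = 8, g(-0.25) = 3.6875, g(0.5) = 5, g(1.25) = 1.8125, g(2) = -16, g(2.75) = -58.5625.
Sum = Δu · [g(-2.5) + g(-1.75) + g(-1) + ...].
Sum = 34.5.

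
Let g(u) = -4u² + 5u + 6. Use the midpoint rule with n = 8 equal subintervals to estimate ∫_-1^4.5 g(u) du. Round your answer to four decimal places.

-40.8418

Δu = (4.5 − (-1))/8 = 0.6875.
Midpoints: -0.65625, 0.03125, 0.71875, 1.40625, 2.09375, 2.78125, 3.46875, 4.15625.
g(-0.65625) = 0.99609375, g(0.03125) = 6.15234375, g(0.71875) = 7.52734375, g(1.40625) = 5.12109375, g(2.09375) = -1.06640625, g(2.78125) = -11.03515625, g(3.46875) = -24.78515625, g(4.15625) = -42.31640625.
Sum = Δu · [g(-0.65625) + g(0.03125) + g(0.71875) + ...].
Sum ≈ -40.8418.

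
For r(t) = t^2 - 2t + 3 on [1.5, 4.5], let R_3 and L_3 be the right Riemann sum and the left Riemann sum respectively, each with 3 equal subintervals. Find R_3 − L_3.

12

R_3 = 26.75.
L_3 = 14.75.
R_3 − L_3 = 12.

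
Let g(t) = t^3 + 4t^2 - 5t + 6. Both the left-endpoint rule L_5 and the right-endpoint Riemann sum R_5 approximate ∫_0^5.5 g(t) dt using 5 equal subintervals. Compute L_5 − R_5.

-285.8625

L_5 = 278.63.
R_5 = 564.4925.
L_5 − R_5 = -285.8625.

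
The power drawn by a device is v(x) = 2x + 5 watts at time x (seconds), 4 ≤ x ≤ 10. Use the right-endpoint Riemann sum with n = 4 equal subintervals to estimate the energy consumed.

123

Δx = (10 − 4)/4 = 1.5.
Right endpoints: 5.5, 7, 8.5, 10.
v(5.5) = 16, v(7) = 19, v(8.5) = 22, v(10) = 25.
Sum = Δx · [v(5.5) + v(7) + v(8.5) + v(10)].
Sum = 123.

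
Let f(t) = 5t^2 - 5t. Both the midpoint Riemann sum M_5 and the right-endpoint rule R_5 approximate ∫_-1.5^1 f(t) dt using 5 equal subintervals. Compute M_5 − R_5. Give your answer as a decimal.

M_5 = 10.15625.
R_5 = 6.25.
M_5 − R_5 = 3.90625.

3.90625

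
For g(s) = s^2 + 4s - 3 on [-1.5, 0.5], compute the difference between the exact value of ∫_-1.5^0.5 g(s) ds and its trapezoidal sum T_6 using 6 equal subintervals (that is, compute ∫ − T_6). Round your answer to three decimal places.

Exact integral: ∫_-1.5^0.5 g(s) ds ≈ -8.83333.
T_6 ≈ -8.79630.
Error ≈ -8.83333 − (-8.79630) ≈ -0.037.

-0.037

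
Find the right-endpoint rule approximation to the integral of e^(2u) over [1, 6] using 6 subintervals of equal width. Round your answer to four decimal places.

Δu = (6 − 1)/6 = 5/6.
Right endpoints: 11/6, 8/3, 3.5, 13/3, 31/6, 6.
f(11/6) ≈ 39.1213, f(8/3) ≈ 207.1272, f(3.5) ≈ 1096.6332, f(13/3) ≈ 5806.1133, f(31/6) ≈ 30740.4093, f(6) ≈ 162754.7914.
Sum = Δu · [f(11/6) + f(8/3) + f(3.5) + ...].
Sum ≈ 167203.4965.

167203.4965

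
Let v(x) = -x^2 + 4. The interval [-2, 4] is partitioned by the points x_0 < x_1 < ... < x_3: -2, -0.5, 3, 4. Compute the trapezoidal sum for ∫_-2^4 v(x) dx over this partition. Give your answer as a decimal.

Subinterval widths: 1.5, 3.5, 1.
v(-2) = 0, v(-0.5) = 3.75, v(3) = -5, v(4) = -12.
On each subinterval the trapezoid contributes (Δx_i/2)·[v(x_{i-1}) + v(x_i)].
Sum = -7.875.

-7.875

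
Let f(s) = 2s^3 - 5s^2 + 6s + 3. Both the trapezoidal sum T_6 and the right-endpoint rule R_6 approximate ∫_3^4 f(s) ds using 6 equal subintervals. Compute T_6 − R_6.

T_6 ≈ 49.907407.
R_6 ≈ 53.657407.
T_6 − R_6 = -3.75.

-3.75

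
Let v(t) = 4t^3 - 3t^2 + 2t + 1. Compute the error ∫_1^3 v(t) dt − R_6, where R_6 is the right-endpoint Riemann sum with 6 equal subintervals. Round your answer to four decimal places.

-14.7778

Exact integral: ∫_1^3 v(t) dt = 64.
R_6 ≈ 78.777778.
Error ≈ 64 − 78.777778 ≈ -14.7778.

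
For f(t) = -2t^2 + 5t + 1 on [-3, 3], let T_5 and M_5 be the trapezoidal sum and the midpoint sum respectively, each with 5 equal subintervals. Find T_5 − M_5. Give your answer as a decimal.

-4.32

T_5 = -32.88.
M_5 = -28.56.
T_5 − M_5 = -4.32.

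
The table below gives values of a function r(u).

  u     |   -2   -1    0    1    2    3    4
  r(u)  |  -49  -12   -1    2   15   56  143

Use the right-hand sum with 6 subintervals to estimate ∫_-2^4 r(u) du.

Δu = 1.
Sum = 1·[(-12) + (-1) + 2 + 15 + 56 + 143] = 203.

203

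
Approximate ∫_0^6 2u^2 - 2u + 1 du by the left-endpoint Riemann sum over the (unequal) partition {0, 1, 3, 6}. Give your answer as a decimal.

Subinterval widths: 1, 2, 3.
Left endpoints: 0, 1, 3.
f(0) = 1, f(1) = 1, f(3) = 13.
Sum = Σ Δu_i · f(u_i).
Sum = 42.

42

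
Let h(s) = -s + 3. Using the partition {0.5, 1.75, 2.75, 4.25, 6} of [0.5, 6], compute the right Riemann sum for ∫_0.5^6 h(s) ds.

Subinterval widths: 1.25, 1, 1.5, 1.75.
Right endpoints: 1.75, 2.75, 4.25, 6.
h(1.75) = 1.25, h(2.75) = 0.25, h(4.25) = -1.25, h(6) = -3.
Sum = Σ Δs_i · h(s_i).
Sum = -5.3125.

-5.3125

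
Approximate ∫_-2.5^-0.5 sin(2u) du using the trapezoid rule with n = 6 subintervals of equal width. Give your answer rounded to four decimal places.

Δu = (-0.5 − (-2.5))/6 = 1/3.
f(-2.5) ≈ 0.9589, f(-13/6) ≈ 0.9290, f(-11/6) ≈ 0.5013, f(-1.5) ≈ -0.1411, f(-7/6) ≈ -0.7231, f(-5/6) ≈ -0.9954, f(-0.5) ≈ -0.8415.
T_6 = (Δu/2)·[f(u_0) + 2f(u_1) + ... + 2f(u_{5}) + f(u_6)].
Sum ≈ -0.1235.

-0.1235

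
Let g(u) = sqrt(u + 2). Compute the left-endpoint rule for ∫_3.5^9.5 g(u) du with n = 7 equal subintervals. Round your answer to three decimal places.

16.948

Δu = (9.5 − 3.5)/7 = 6/7.
Left endpoints: 3.5, 61/14, 73/14, 85/14, 97/14, 109/14, 121/14.
g(3.5) ≈ 2.345, g(61/14) ≈ 2.521, g(73/14) ≈ 2.686, g(85/14) ≈ 2.841, g(97/14) ≈ 2.988, g(109/14) ≈ 3.128, g(121/14) ≈ 3.262.
Sum = Δu · [g(3.5) + g(61/14) + g(73/14) + ...].
Sum ≈ 16.948.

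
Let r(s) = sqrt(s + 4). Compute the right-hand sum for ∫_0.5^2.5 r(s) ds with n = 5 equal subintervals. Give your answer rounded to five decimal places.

Δs = (2.5 − 0.5)/5 = 0.4.
Right endpoints: 0.9, 1.3, 1.7, 2.1, 2.5.
r(0.9) ≈ 2.21359, r(1.3) ≈ 2.30217, r(1.7) ≈ 2.38747, r(2.1) ≈ 2.46982, r(2.5) ≈ 2.54951.
Sum = Δs · [r(0.9) + r(1.3) + r(1.7) + r(2.1) + r(2.5)].
Sum ≈ 4.76902.

4.76902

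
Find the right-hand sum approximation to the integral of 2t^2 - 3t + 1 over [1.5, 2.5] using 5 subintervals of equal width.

3.68

Δt = (2.5 − 1.5)/5 = 0.2.
Right endpoints: 1.7, 1.9, 2.1, 2.3, 2.5.
f(1.7) = 1.68, f(1.9) = 2.52, f(2.1) = 3.52, f(2.3) = 4.68, f(2.5) = 6.
Sum = Δt · [f(1.7) + f(1.9) + f(2.1) + f(2.3) + f(2.5)].
Sum = 3.68.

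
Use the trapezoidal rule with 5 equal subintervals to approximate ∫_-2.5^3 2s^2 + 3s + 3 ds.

51.26

Δs = (3 − (-2.5))/5 = 1.1.
f(-2.5) = 8, f(-1.4) = 2.72, f(-0.3) = 2.28, f(0.8) = 6.68, f(1.9) = 15.92, f(3) = 30.
T_5 = (Δs/2)·[f(s_0) + 2f(s_1) + ... + 2f(s_{4}) + f(s_5)].
Sum = 51.26.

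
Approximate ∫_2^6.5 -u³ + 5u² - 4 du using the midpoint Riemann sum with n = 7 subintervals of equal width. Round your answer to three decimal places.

-14.690

Δu = (6.5 − 2)/7 = 9/14.
Midpoints: 65/28, 83/28, 101/28, 4.25, 137/28, 155/28, 173/28.
f(65/28) = 229067/21952, f(83/28) = 304865/21952, f(101/28) = 310031/21952, f(4.25) = 9.546875, f(137/28) = -31501/21952, f(155/28) = -448183/21952, f(173/28) = -1075465/21952.
Sum = Δu · [f(65/28) + f(83/28) + f(101/28) + ...].
Sum ≈ -14.690.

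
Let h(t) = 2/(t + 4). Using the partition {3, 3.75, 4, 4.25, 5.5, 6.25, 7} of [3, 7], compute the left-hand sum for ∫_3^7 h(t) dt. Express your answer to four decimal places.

Subinterval widths: 0.75, 0.25, 0.25, 1.25, 0.75, 0.75.
Left endpoints: 3, 3.75, 4, 4.25, 5.5, 6.25.
h(3) = 2/7, h(3.75) = 8/31, h(4) = 0.25, h(4.25) = 8/33, h(5.5) = 4/19, h(6.25) = 8/41.
Sum = Σ Δt_i · h(t_i).
Sum ≈ 0.9486.

0.9486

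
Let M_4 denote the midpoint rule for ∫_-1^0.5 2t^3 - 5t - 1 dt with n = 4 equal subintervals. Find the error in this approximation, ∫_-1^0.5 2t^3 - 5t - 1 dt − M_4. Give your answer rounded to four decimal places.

-0.0264

Exact integral: ∫_-1^0.5 f(t) dt = -0.09375.
M_4 ≈ -0.067383.
Error ≈ -0.09375 − (-0.067383) ≈ -0.0264.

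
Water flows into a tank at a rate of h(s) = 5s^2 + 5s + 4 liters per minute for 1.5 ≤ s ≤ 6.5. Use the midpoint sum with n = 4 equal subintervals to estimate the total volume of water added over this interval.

568.828125

Δs = (6.5 − 1.5)/4 = 1.25.
Midpoints: 2.125, 3.375, 4.625, 5.875.
h(2.125) = 37.203125, h(3.375) = 77.828125, h(4.625) = 134.078125, h(5.875) = 205.953125.
Sum = Δs · [h(2.125) + h(3.375) + h(4.625) + h(5.875)].
Sum = 568.828125.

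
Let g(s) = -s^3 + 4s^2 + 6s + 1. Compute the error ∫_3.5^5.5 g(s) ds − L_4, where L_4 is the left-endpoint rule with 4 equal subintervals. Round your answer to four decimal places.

-9.0833

Exact integral: ∫_3.5^5.5 g(s) ds ≈ 29.416667.
L_4 = 38.5.
Error ≈ 29.416667 − 38.5 ≈ -9.0833.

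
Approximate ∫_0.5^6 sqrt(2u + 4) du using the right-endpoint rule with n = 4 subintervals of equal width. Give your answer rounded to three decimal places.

Δu = (6 − 0.5)/4 = 1.375.
Right endpoints: 1.875, 3.25, 4.625, 6.
f(1.875) ≈ 2.784, f(3.25) ≈ 3.240, f(4.625) ≈ 3.640, f(6) ≈ 4.000.
Sum = Δu · [f(1.875) + f(3.25) + f(4.625) + f(6)].
Sum ≈ 18.788.

18.788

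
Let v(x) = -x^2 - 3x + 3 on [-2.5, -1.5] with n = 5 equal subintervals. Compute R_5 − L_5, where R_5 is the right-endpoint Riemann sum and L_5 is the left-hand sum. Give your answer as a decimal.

R_5 = 5.01.
L_5 = 4.81.
R_5 − L_5 = 0.2.

0.2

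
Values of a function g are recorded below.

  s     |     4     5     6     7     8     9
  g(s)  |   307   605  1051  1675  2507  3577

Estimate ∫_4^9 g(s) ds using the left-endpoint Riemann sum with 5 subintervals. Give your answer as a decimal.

6145

Δs = 1.
Sum = 1·[307 + 605 + 1051 + 1675 + 2507] = 6145.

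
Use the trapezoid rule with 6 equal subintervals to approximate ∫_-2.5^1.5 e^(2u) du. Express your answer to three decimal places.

Δu = (1.5 − (-2.5))/6 = 2/3.
f(-2.5) ≈ 0.007, f(-11/6) ≈ 0.026, f(-7/6) ≈ 0.097, f(-0.5) ≈ 0.368, f(1/6) ≈ 1.396, f(5/6) ≈ 5.294, f(1.5) ≈ 20.086.
T_6 = (Δu/2)·[f(u_0) + 2f(u_1) + ... + 2f(u_{5}) + f(u_6)].
Sum ≈ 11.484.

11.484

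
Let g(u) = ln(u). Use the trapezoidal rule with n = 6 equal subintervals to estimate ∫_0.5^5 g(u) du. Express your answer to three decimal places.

3.814

Δu = (5 − 0.5)/6 = 0.75.
g(0.5) ≈ -0.693, g(1.25) ≈ 0.223, g(2) ≈ 0.693, g(2.75) ≈ 1.012, g(3.5) ≈ 1.253, g(4.25) ≈ 1.447, g(5) ≈ 1.609.
T_6 = (Δu/2)·[g(u_0) + 2g(u_1) + ... + 2g(u_{5}) + g(u_6)].
Sum ≈ 3.814.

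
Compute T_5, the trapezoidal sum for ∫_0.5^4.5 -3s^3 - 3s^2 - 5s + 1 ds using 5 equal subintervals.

Δs = (4.5 − 0.5)/5 = 0.8.
f(0.5) = -2.625, f(1.3) = -17.161, f(2.1) = -50.513, f(2.9) = -111.897, f(3.7) = -210.529, f(4.5) = -355.625.
T_5 = (Δs/2)·[f(s_0) + 2f(s_1) + ... + 2f(s_{4}) + f(s_5)].
Sum = -455.38.

-455.38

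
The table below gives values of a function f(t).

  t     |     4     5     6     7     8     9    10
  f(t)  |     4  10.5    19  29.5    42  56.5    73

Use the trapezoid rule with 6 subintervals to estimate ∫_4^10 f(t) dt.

196

Δt = 1.
T_6 = (1/2)·[4 + 2·10.5 + 2·19 + 2·29.5 + 2·42 + 2·56.5 + 73] = 196.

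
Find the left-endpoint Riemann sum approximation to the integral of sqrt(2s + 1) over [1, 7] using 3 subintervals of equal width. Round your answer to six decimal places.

Δs = (7 − 1)/3 = 2.
Left endpoints: 1, 3, 5.
f(1) ≈ 1.732051, f(3) ≈ 2.645751, f(5) ≈ 3.316625.
Sum = Δs · [f(1) + f(3) + f(5)].
Sum ≈ 15.388854.

15.388854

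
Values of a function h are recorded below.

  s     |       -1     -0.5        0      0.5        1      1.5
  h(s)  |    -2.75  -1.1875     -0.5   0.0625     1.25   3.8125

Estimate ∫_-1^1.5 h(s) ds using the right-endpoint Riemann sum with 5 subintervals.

1.71875

Δs = 0.5.
Sum = 0.5·[(-1.1875) + (-0.5) + 0.0625 + 1.25 + 3.8125] = 1.71875.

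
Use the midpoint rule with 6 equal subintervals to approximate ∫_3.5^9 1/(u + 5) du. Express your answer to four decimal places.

0.4987

Δu = (9 − 3.5)/6 = 11/12.
Midpoints: 95/24, 4.875, 139/24, 161/24, 7.625, 205/24.
f(95/24) = 24/215, f(4.875) = 8/79, f(139/24) = 24/259, f(161/24) = 24/281, f(7.625) = 8/101, f(205/24) = 24/325.
Sum = Δu · [f(95/24) + f(4.875) + f(139/24) + ...].
Sum ≈ 0.4987.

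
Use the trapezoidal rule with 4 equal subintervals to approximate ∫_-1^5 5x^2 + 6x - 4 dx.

269.25

Δx = (5 − (-1))/4 = 1.5.
f(-1) = -5, f(0.5) = 0.25, f(2) = 28, f(3.5) = 78.25, f(5) = 151.
T_4 = (Δx/2)·[f(x_0) + 2f(x_1) + 2f(x_2) + 2f(x_3) + f(x_4)].
Sum = 269.25.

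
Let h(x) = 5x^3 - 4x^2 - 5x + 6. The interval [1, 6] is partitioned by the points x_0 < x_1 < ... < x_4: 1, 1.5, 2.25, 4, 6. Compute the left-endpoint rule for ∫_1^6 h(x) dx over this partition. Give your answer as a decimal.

544.82421875

Subinterval widths: 0.5, 0.75, 1.75, 2.
Left endpoints: 1, 1.5, 2.25, 4.
h(1) = 2, h(1.5) = 6.375, h(2.25) = 31.453125, h(4) = 242.
Sum = Σ Δx_i · h(x_i).
Sum = 544.82421875.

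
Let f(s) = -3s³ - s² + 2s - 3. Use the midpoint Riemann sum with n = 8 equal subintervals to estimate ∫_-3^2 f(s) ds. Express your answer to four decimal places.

16.5137

Δs = (2 − (-3))/8 = 0.625.
Midpoints: -2.6875, -2.0625, -1.4375, -0.8125, -0.1875, 0.4375, 1.0625, 1.6875.
f(-2.6875) = 174633/4096, f(-2.0625) = 61203/4096, f(-1.4375) = 3973/4096, f(-0.8125) = -15057/4096, f(-0.1875) = -13887/4096, f(0.4375) = -10517/4096, f(1.0625) = -22947/4096, f(1.6875) = -69177/4096.
Sum = Δs · [f(-2.6875) + f(-2.0625) + f(-1.4375) + ...].
Sum ≈ 16.5137.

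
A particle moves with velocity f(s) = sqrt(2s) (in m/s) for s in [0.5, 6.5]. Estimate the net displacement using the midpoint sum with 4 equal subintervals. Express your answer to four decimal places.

Δs = (6.5 − 0.5)/4 = 1.5.
Midpoints: 1.25, 2.75, 4.25, 5.75.
f(1.25) ≈ 1.5811, f(2.75) ≈ 2.3452, f(4.25) ≈ 2.9155, f(5.75) ≈ 3.3912.
Sum = Δs · [f(1.25) + f(2.75) + f(4.25) + f(5.75)].
Sum ≈ 15.3495.

15.3495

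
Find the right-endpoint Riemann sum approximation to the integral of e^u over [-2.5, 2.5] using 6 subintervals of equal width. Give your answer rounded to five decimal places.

Δu = (2.5 − (-2.5))/6 = 5/6.
Right endpoints: -5/3, -5/6, 0, 5/6, 5/3, 2.5.
f(-5/3) ≈ 0.18888, f(-5/6) ≈ 0.43460, f(0) ≈ 1.00000, f(5/6) ≈ 2.30098, f(5/3) ≈ 5.29449, f(2.5) ≈ 12.18249.
Sum = Δu · [f(-5/3) + f(-5/6) + f(0) + ...].
Sum ≈ 17.83453.

17.83453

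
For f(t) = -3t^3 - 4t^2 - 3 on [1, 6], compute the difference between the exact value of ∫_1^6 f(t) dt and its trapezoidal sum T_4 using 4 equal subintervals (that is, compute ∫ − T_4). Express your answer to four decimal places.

46.2240

Exact integral: ∫_1^6 f(t) dt ≈ -1272.916667.
T_4 = -1319.140625.
Error ≈ -1272.916667 − (-1319.140625) ≈ 46.2240.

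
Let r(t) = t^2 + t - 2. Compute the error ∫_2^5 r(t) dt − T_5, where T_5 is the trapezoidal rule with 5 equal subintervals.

Exact integral: ∫_2^5 r(t) dt = 43.5.
T_5 = 43.68.
Error = 43.5 − 43.68 = -0.18.

-0.18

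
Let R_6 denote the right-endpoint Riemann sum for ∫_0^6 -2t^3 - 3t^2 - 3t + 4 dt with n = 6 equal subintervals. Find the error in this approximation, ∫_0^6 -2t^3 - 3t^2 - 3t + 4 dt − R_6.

Exact integral: ∫_0^6 f(t) dt = -894.
R_6 = -1194.
Error = -894 − (-1194) = 300.

300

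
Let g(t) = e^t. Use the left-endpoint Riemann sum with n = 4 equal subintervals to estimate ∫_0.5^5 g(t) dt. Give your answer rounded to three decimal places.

Δt = (5 − 0.5)/4 = 1.125.
Left endpoints: 0.5, 1.625, 2.75, 3.875.
g(0.5) ≈ 1.649, g(1.625) ≈ 5.078, g(2.75) ≈ 15.643, g(3.875) ≈ 48.183.
Sum = Δt · [g(0.5) + g(1.625) + g(2.75) + g(3.875)].
Sum ≈ 79.372.

79.372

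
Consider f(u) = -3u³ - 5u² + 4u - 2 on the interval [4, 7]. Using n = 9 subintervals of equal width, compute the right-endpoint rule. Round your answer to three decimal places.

Δu = (7 − 4)/9 = 1/3.
Right endpoints: 13/3, 14/3, 5, 16/3, 17/3, 6, 19/3, 20/3, 7.
f(13/3) = -968/3, f(14/3) = -3574/9, f(5) = -482, f(16/3) = -578, f(17/3) = -6172/9, f(6) = -806, f(19/3) = -2818/3, f(20/3) = -9778/9, f(7) = -1248.
Sum = Δu · [f(13/3) + f(14/3) + f(5) + ...].
Sum ≈ -2181.778.

-2181.778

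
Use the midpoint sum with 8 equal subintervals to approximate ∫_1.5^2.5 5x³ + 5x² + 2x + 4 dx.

Δx = (2.5 − 1.5)/8 = 0.125.
Midpoints: 1.5625, 1.6875, 1.8125, 1.9375, 2.0625, 2.1875, 2.3125, 2.4375.
f(1.5625) = 157309/4096, f(1.6875) = 186943/4096, f(1.8125) = 220457/4096, f(1.9375) = 258091/4096, f(2.0625) = 300085/4096, f(2.1875) = 346679/4096, f(2.3125) = 398113/4096, f(2.4375) = 454627/4096.
Sum = Δx · [f(1.5625) + f(1.6875) + f(1.8125) + ...].
Sum = 70.87109375.

70.87109375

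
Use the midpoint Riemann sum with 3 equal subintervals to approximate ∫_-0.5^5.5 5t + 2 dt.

87

Δt = (5.5 − (-0.5))/3 = 2.
Midpoints: 0.5, 2.5, 4.5.
f(0.5) = 4.5, f(2.5) = 14.5, f(4.5) = 24.5.
Sum = Δt · [f(0.5) + f(2.5) + f(4.5)].
Sum = 87.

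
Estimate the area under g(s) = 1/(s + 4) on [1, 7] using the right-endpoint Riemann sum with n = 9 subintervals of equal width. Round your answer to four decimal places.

Δs = (7 − 1)/9 = 2/3.
Right endpoints: 5/3, 7/3, 3, 11/3, 13/3, 5, 17/3, 19/3, 7.
g(5/3) = 3/17, g(7/3) = 3/19, g(3) = 1/7, g(11/3) = 3/23, g(13/3) = 0.12, g(5) = 1/9, g(17/3) = 3/29, g(19/3) = 3/31, g(7) = 1/11.
Sum = Δs · [g(5/3) + g(7/3) + g(3) + ...].
Sum ≈ 0.7533.

0.7533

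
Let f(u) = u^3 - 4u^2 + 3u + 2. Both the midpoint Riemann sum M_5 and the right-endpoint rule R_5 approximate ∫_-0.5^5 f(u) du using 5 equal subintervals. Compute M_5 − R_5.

M_5 = 36.0009375.
R_5 = 64.02.
M_5 − R_5 = -28.0190625.

-28.0190625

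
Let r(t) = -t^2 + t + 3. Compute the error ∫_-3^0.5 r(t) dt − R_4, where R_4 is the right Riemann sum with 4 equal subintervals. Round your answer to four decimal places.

Exact integral: ∫_-3^0.5 r(t) dt ≈ -2.916667.
R_4 = 1.99609375.
Error ≈ -2.916667 − 1.99609375 ≈ -4.9128.

-4.9128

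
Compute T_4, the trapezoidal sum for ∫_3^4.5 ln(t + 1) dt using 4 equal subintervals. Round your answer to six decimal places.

Δt = (4.5 − 3)/4 = 0.375.
f(3) ≈ 1.386294, f(3.375) ≈ 1.475907, f(3.75) ≈ 1.558145, f(4.125) ≈ 1.634131, f(4.5) ≈ 1.704748.
T_4 = (Δt/2)·[f(t_0) + 2f(t_1) + 2f(t_2) + 2f(t_3) + f(t_4)].
Sum ≈ 2.330139.

2.330139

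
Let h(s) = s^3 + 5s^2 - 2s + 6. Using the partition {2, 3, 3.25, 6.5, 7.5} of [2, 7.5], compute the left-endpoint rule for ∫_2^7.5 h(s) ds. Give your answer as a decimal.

Subinterval widths: 1, 0.25, 3.25, 1.
Left endpoints: 2, 3, 3.25, 6.5.
h(2) = 30, h(3) = 72, h(3.25) = 86.640625, h(6.5) = 478.875.
Sum = Σ Δs_i · h(s_i).
Sum = 808.45703125.

808.45703125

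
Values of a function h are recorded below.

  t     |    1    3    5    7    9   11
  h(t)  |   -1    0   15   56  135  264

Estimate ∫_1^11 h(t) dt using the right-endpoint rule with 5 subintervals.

Δt = 2.
Sum = 2·[0 + 15 + 56 + 135 + 264] = 940.

940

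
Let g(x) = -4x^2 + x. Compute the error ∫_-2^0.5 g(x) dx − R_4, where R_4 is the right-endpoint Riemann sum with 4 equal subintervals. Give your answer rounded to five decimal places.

Exact integral: ∫_-2^0.5 g(x) dx ≈ -12.7083333.
R_4 = -7.890625.
Error ≈ -12.7083333 − (-7.890625) ≈ -4.81771.

-4.81771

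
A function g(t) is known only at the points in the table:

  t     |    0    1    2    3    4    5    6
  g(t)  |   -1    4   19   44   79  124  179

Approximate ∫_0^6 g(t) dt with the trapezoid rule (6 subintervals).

Δt = 1.
T_6 = (1/2)·[(-1) + 2·4 + 2·19 + 2·44 + 2·79 + 2·124 + 179] = 359.

359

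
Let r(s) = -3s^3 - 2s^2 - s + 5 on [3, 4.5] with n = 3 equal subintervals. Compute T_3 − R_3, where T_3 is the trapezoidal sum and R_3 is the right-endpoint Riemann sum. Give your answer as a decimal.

54.09375

T_3 = -289.90625.
R_3 = -344.
T_3 − R_3 = 54.09375.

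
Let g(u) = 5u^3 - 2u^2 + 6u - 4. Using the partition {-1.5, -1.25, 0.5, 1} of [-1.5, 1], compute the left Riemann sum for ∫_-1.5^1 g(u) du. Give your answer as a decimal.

Subinterval widths: 0.25, 1.75, 0.5.
Left endpoints: -1.5, -1.25, 0.5.
g(-1.5) = -34.375, g(-1.25) = -24.390625, g(0.5) = -0.875.
Sum = Σ Δu_i · g(u_i).
Sum = -51.71484375.

-51.71484375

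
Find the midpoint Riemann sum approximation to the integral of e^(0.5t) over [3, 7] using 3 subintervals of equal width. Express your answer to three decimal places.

56.221

Δt = (7 − 3)/3 = 4/3.
Midpoints: 11/3, 5, 19/3.
f(11/3) ≈ 6.255, f(5) ≈ 12.182, f(19/3) ≈ 23.728.
Sum = Δt · [f(11/3) + f(5) + f(19/3)].
Sum ≈ 56.221.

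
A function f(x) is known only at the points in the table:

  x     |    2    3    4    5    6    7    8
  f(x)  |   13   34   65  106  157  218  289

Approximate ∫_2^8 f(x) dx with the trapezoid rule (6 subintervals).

731

Δx = 1.
T_6 = (1/2)·[13 + 2·34 + 2·65 + 2·106 + 2·157 + 2·218 + 289] = 731.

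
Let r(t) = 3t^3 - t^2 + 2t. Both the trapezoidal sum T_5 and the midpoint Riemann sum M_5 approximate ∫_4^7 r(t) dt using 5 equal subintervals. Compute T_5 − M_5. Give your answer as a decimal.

13.095

T_5 = 1557.48.
M_5 = 1544.385.
T_5 − M_5 = 13.095.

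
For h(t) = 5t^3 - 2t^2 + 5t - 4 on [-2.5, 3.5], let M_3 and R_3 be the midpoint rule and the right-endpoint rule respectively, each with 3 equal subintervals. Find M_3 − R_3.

-343.5

M_3 = 79.75.
R_3 = 423.25.
M_3 − R_3 = -343.5.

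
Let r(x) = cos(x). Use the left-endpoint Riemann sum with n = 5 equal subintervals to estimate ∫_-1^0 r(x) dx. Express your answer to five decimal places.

Δx = (0 − (-1))/5 = 0.2.
Left endpoints: -1, -0.8, -0.6, -0.4, -0.2.
r(-1) ≈ 0.54030, r(-0.8) ≈ 0.69671, r(-0.6) ≈ 0.82534, r(-0.4) ≈ 0.92106, r(-0.2) ≈ 0.98007.
Sum = Δx · [r(-1) + r(-0.8) + r(-0.6) + r(-0.4) + r(-0.2)].
Sum ≈ 0.79269.

0.79269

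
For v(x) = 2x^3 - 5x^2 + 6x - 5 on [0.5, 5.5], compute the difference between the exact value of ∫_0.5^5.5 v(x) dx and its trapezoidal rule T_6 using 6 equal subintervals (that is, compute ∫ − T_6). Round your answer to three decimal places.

-7.523

Exact integral: ∫_0.5^5.5 v(x) dx ≈ 245.41667.
T_6 ≈ 252.93981.
Error ≈ 245.41667 − 252.93981 ≈ -7.523.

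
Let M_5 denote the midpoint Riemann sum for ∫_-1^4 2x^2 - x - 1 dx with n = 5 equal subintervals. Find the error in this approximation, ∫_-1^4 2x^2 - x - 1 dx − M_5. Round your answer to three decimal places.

0.833

Exact integral: ∫_-1^4 f(x) dx ≈ 30.83333.
M_5 = 30.
Error ≈ 30.83333 − 30 ≈ 0.833.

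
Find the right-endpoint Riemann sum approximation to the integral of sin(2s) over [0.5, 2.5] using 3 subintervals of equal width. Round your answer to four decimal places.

Δs = (2.5 − 0.5)/3 = 2/3.
Right endpoints: 7/6, 11/6, 2.5.
f(7/6) ≈ 0.7231, f(11/6) ≈ -0.5013, f(2.5) ≈ -0.9589.
Sum = Δs · [f(7/6) + f(11/6) + f(2.5)].
Sum ≈ -0.4914.

-0.4914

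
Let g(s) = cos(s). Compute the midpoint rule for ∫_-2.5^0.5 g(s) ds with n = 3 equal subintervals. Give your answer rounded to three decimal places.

1.124

Δs = (0.5 − (-2.5))/3 = 1.
Midpoints: -2, -1, 0.
g(-2) ≈ -0.416, g(-1) ≈ 0.540, g(0) ≈ 1.000.
Sum = Δs · [g(-2) + g(-1) + g(0)].
Sum ≈ 1.124.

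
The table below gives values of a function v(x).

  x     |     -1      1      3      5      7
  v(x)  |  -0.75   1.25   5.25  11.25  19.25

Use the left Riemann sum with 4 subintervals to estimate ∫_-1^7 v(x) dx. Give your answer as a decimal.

Δx = 2.
Sum = 2·[(-0.75) + 1.25 + 5.25 + 11.25] = 34.

34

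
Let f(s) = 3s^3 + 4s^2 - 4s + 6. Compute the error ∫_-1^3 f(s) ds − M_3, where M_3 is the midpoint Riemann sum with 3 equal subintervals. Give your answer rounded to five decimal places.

7.70370

Exact integral: ∫_-1^3 f(s) ds ≈ 105.3333333.
M_3 ≈ 97.6296296.
Error ≈ 105.3333333 − 97.6296296 ≈ 7.70370.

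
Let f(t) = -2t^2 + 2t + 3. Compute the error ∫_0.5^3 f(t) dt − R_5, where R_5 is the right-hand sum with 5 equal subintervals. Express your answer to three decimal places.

Exact integral: ∫_0.5^3 f(t) dt ≈ -1.66667.
R_5 = -5.
Error ≈ -1.66667 − (-5) ≈ 3.333.

3.333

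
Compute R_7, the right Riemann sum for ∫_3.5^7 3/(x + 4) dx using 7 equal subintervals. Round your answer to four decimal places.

Δx = (7 − 3.5)/7 = 0.5.
Right endpoints: 4, 4.5, 5, 5.5, 6, 6.5, 7.
f(4) = 0.375, f(4.5) = 6/17, f(5) = 1/3, f(5.5) = 6/19, f(6) = 0.3, f(6.5) = 2/7, f(7) = 3/11.
Sum = Δx · [f(4) + f(4.5) + f(5) + ...].
Sum ≈ 1.1178.

1.1178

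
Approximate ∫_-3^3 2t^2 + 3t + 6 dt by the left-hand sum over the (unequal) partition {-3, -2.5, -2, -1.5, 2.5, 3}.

Subinterval widths: 0.5, 0.5, 0.5, 4, 0.5.
Left endpoints: -3, -2.5, -2, -1.5, 2.5.
f(-3) = 15, f(-2.5) = 11, f(-2) = 8, f(-1.5) = 6, f(2.5) = 26.
Sum = Σ Δt_i · f(t_i).
Sum = 54.

54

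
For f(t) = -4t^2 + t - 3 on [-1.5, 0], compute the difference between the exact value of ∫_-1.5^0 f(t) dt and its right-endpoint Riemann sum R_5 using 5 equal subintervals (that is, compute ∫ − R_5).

-1.485

Exact integral: ∫_-1.5^0 f(t) dt = -10.125.
R_5 = -8.64.
Error = -10.125 − (-8.64) = -1.485.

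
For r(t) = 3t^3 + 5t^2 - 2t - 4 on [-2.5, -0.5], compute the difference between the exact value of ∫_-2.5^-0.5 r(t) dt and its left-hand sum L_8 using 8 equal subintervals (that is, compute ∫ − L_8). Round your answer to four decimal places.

1.7396

Exact integral: ∫_-2.5^-0.5 r(t) dt ≈ -5.416667.
L_8 = -7.15625.
Error ≈ -5.416667 − (-7.15625) ≈ 1.7396.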